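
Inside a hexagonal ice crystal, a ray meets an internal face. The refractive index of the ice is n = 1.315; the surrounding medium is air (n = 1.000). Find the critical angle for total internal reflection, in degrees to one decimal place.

49.5°

sin θ_c = n_air / n = 1.000 / 1.315 = 0.7605.
θ_c = arcsin(0.7605) = 49.50°.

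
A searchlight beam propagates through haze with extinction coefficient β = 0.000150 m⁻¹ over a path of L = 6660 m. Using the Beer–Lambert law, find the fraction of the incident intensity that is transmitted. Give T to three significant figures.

0.368

τ = β·L = 0.000150 × 6660 = 0.9990.
T = exp(−0.9990) = 0.3682.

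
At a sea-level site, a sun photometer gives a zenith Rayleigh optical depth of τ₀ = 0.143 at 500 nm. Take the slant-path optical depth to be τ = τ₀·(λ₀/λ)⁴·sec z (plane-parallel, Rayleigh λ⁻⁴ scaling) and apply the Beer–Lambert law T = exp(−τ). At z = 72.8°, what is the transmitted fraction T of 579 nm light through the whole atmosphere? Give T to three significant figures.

0.764

sec 72.8° = 3.3817.
τ = 0.143 × (500/579)⁴ × 3.3817 = 0.143 × 0.5561 × 3.3817 = 0.2689.
T = exp(−0.2689) = 0.7642.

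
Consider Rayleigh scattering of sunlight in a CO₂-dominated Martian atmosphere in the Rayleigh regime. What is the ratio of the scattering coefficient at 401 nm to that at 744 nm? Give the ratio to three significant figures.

11.8

Rayleigh scattering ∝ λ⁻⁴, so the ratio of coefficients is the inverse fourth power of the wavelength ratio.
σ(401)/σ(744) = (744/401)⁴ = (1.8554)⁴ = 11.85.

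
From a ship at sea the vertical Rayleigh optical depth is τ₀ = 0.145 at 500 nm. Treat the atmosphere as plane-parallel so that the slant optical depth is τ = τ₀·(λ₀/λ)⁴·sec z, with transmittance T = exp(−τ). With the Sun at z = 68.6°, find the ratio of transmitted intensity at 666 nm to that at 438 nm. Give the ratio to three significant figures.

Airmass: sec 68.6° = 2.7407.
τ(666 nm) = 0.145 × (500/666)⁴ × 2.7407 = 0.145 × 0.3177 × 2.7407 = 0.1262.
τ(438 nm) = 0.145 × (500/438)⁴ × 2.7407 = 0.145 × 1.6982 × 2.7407 = 0.6748.
T(666)/T(438) = exp(τ_B − τ_A) = exp(0.5486) = 1.7308.

1.73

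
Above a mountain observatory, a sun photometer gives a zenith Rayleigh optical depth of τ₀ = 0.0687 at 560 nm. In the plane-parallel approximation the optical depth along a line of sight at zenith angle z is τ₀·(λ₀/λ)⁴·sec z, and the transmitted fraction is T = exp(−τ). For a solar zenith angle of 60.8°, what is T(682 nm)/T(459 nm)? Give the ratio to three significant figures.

1.28

Airmass: sec 60.8° = 2.0498.
τ(682 nm) = 0.0687 × (560/682)⁴ × 2.0498 = 0.0687 × 0.4546 × 2.0498 = 0.0640.
τ(459 nm) = 0.0687 × (560/459)⁴ × 2.0498 = 0.0687 × 2.2157 × 2.0498 = 0.3120.
T(682)/T(459) = exp(τ_B − τ_A) = exp(0.2480) = 1.2814.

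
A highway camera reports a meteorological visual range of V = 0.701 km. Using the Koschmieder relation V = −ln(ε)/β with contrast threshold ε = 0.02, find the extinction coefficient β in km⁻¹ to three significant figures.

5.58 km⁻¹

β = −ln(0.02) / V = 3.912 / 0.701 = 5.5806 km⁻¹.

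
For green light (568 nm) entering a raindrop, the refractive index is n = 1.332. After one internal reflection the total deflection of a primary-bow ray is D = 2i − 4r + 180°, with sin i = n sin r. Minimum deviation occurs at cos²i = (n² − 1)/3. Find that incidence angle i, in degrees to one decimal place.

59.5°

cos²i = (1.332² − 1)/3 = (1.77422 − 1)/3 = 0.25807.
cos i = 0.50801, so i = 59.469°.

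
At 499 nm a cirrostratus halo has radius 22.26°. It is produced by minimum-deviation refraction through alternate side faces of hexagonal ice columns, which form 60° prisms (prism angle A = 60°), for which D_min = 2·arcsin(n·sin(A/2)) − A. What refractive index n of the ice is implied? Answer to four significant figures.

1.316

Rearranging: n = sin((D_min + A)/2) / sin(A/2).
(D_min + A)/2 = (22.26° + 60°)/2 = 41.130°.
n = sin 41.130° / sin 30° = 0.6578 / 0.5000 = 1.3155.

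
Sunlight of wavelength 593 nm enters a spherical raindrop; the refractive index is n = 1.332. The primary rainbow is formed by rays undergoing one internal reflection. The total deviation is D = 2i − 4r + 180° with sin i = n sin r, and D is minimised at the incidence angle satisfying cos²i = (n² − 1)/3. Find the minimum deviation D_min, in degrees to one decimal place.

cos²i = (1.77422 − 1)/3 = 0.25807; i = arccos(0.50801) = 59.469°.
sin r = sin 59.469°/1.332 = 0.64666; r = 40.290°.
D_min = 2·59.469° − 4·40.290° + 180° = 137.776°.

137.8°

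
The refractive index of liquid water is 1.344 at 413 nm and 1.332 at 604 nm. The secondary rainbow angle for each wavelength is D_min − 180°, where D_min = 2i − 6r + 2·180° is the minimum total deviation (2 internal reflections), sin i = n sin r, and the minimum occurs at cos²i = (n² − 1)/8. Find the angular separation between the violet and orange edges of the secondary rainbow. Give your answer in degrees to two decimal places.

At 413 nm (n = 1.344): cos²i = 0.10079 → i = 71.490°, r = 44.874°, D_min = 233.733°, rainbow angle = 53.733°.
At 604 nm (n = 1.332): cos²i = 0.09678 → i = 71.875°, r = 45.520°, D_min = 230.628°, rainbow angle = 50.628°.
Angular width = |53.733° − 50.628°| = 3.104°.

3.10°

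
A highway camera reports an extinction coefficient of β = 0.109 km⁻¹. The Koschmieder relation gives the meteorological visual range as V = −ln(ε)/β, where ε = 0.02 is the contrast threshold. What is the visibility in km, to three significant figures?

V = −ln(0.02) / 0.109 = 3.912 / 0.109 = 35.8901 km.

35.9 km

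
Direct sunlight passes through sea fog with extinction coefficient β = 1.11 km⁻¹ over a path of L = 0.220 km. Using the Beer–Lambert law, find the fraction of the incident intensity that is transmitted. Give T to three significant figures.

τ = β·L = 1.11 × 0.220 = 0.2442.
T = exp(−0.2442) = 0.7833.

0.783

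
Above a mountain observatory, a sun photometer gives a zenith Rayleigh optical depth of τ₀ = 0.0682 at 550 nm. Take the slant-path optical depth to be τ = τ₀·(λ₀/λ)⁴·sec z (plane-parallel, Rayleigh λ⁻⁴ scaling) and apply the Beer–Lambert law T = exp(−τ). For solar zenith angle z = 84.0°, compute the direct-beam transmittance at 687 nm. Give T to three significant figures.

0.765

sec 84.0° = 9.5668.
τ = 0.0682 × (550/687)⁴ × 9.5668 = 0.0682 × 0.4108 × 9.5668 = 0.2680.
T = exp(−0.2680) = 0.7649.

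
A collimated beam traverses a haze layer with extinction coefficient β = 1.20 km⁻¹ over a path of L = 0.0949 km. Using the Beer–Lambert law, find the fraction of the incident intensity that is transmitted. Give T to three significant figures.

0.892

τ = β·L = 1.20 × 0.0949 = 0.1139.
T = exp(−0.1139) = 0.8924.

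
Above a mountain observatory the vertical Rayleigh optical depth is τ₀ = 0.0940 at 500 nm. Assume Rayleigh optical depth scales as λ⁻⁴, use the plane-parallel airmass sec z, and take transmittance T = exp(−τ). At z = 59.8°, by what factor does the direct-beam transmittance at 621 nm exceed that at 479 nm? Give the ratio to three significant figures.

1.15

Airmass: sec 59.8° = 1.9880.
τ(621 nm) = 0.0940 × (500/621)⁴ × 1.9880 = 0.0940 × 0.4203 × 1.9880 = 0.0785.
τ(479 nm) = 0.0940 × (500/479)⁴ × 1.9880 = 0.0940 × 1.1872 × 1.9880 = 0.2219.
T(621)/T(479) = exp(τ_B − τ_A) = exp(0.1433) = 1.1541.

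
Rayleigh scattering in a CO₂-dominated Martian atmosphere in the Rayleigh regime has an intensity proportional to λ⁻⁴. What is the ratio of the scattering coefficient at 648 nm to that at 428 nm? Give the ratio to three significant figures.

Rayleigh scattering ∝ λ⁻⁴, so the ratio of coefficients is the inverse fourth power of the wavelength ratio.
σ(648)/σ(428) = (428/648)⁴ = (0.6605)⁴ = 0.1903.

0.190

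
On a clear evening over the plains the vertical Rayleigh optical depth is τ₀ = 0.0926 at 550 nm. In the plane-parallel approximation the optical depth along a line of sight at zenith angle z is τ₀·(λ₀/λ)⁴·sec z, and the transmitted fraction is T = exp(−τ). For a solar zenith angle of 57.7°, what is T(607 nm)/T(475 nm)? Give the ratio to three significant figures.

Airmass: sec 57.7° = 1.8714.
τ(607 nm) = 0.0926 × (550/607)⁴ × 1.8714 = 0.0926 × 0.6741 × 1.8714 = 0.1168.
τ(475 nm) = 0.0926 × (550/475)⁴ × 1.8714 = 0.0926 × 1.7975 × 1.8714 = 0.3115.
T(607)/T(475) = exp(τ_B − τ_A) = exp(0.1947) = 1.2149.

1.21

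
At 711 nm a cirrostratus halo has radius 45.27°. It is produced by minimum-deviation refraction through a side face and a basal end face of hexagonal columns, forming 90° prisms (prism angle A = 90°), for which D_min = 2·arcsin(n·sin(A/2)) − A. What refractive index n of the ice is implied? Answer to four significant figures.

1.308

Rearranging: n = sin((D_min + A)/2) / sin(A/2).
(D_min + A)/2 = (45.27° + 90°)/2 = 67.635°.
n = sin 67.635° / sin 45° = 0.9248 / 0.7071 = 1.3078.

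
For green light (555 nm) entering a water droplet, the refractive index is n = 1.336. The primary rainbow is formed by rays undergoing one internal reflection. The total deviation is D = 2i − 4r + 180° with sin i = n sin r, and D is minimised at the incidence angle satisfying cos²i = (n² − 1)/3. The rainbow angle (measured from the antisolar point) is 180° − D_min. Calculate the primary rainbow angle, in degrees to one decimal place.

41.6°

cos²i = (1.78490 − 1)/3 = 0.26163; i = arccos(0.51150) = 59.236°.
sin r = sin 59.236°/1.336 = 0.64318; r = 40.029°.
D_min = 2·59.236° − 4·40.029° + 180° = 138.356°.
Rainbow angle = 180° − D_min = 41.644°.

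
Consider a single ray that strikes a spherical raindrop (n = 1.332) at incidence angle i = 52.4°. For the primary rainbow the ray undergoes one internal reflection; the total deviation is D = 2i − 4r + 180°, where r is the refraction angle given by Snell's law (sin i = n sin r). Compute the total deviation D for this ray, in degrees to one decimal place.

sin r = sin 52.4° / 1.332 = 0.7923/1.332 = 0.5948; r = 36.50°.
D = 2·52.4° − 4·36.50° + 180° = 104.80° − 146.00° + 180° = 138.80°.

138.8°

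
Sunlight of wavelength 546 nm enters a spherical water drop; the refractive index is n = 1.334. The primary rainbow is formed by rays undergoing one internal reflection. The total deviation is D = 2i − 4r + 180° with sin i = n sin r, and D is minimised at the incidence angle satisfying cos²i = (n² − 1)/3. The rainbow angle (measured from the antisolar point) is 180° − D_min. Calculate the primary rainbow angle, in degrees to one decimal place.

41.9°

cos²i = (1.77956 − 1)/3 = 0.25985; i = arccos(0.50976) = 59.352°.
sin r = sin 59.352°/1.334 = 0.64492; r = 40.159°.
D_min = 2·59.352° − 4·40.159° + 180° = 138.067°.
Rainbow angle = 180° − D_min = 41.933°.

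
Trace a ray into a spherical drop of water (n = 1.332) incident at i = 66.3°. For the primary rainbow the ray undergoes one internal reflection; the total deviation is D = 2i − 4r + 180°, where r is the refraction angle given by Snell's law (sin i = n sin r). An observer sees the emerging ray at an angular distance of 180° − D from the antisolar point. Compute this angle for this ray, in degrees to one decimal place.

41.1°

sin r = sin 66.3° / 1.332 = 0.9157/1.332 = 0.6874; r = 43.43°.
D = 2·66.3° − 4·43.43° + 180° = 132.60° − 173.71° + 180° = 138.89°.
Angle from antisolar point = 180° − D = 41.11°.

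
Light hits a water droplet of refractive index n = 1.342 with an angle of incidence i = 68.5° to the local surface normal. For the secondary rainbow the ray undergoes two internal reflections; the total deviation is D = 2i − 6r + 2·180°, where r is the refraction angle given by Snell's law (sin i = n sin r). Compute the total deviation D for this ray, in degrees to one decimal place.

sin r = sin 68.5° / 1.342 = 0.9304/1.342 = 0.6933; r = 43.89°.
D = 2·68.5° − 6·43.89° + 2·180° = 137.00° − 263.35° + 360° = 233.65°.

233.6°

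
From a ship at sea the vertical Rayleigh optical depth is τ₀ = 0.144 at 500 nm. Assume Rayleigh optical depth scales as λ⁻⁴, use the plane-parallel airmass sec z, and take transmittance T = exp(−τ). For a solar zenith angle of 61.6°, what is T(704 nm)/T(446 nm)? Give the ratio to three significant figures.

Airmass: sec 61.6° = 2.1025.
τ(704 nm) = 0.144 × (500/704)⁴ × 2.1025 = 0.144 × 0.2544 × 2.1025 = 0.0770.
τ(446 nm) = 0.144 × (500/446)⁴ × 2.1025 = 0.144 × 1.5796 × 2.1025 = 0.4782.
T(704)/T(446) = exp(τ_B − τ_A) = exp(0.4012) = 1.4936.

1.49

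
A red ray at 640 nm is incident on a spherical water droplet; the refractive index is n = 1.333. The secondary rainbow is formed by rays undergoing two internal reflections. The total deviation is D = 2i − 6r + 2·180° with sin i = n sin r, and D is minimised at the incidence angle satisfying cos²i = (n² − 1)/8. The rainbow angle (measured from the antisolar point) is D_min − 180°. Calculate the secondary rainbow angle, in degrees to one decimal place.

50.9°

cos²i = (1.77689 − 1)/8 = 0.09711; i = arccos(0.31163) = 71.843°.
sin r = sin 71.843°/1.333 = 0.71283; r = 45.466°.
D_min = 2·71.843° − 6·45.466° + 360° = 230.891°.
Rainbow angle = D_min − 180° = 50.891°.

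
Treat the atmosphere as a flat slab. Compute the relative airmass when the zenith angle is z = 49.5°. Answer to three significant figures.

X = sec z = 1/cos 49.5° = 1/0.6494 = 1.5398.

1.54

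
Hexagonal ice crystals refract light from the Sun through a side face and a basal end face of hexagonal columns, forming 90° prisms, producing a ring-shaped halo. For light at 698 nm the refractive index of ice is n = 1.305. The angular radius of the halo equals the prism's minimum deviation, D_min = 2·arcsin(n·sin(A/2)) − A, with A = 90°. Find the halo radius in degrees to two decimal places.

44.67°

n·sin(A/2) = 1.305 × sin 45° = 1.305 × 0.7071 = 0.9228.
D_min = 2·arcsin(0.9228) − 90° = 2 × 67.335° − 90° = 44.670°.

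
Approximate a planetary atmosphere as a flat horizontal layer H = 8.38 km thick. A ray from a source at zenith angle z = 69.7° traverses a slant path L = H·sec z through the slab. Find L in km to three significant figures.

sec z = 1/cos 69.7° = 2.8824.
L = 8.38 × 2.8824 = 24.154 km.

24.2 km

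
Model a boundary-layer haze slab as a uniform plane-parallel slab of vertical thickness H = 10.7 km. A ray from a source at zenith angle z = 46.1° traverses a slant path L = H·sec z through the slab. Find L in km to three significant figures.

sec z = 1/cos 46.1° = 1.4422.
L = 10.7 × 1.4422 = 15.431 km.

15.4 km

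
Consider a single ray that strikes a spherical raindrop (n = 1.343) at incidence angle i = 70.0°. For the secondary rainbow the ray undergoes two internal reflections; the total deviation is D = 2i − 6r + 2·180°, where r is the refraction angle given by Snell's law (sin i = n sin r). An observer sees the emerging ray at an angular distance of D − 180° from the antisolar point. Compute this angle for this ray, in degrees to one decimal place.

sin r = sin 70.0° / 1.343 = 0.9397/1.343 = 0.6997; r = 44.40°.
D = 2·70.0° − 6·44.40° + 2·180° = 140.00° − 266.42° + 360° = 233.58°.
Angle from antisolar point = D − 180° = 53.58°.

53.6°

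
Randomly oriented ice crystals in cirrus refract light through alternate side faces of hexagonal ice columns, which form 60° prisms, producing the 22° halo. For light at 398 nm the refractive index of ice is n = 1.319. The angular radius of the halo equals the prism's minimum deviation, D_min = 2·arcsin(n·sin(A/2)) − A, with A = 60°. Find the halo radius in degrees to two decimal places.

22.52°

n·sin(A/2) = 1.319 × sin 30° = 1.319 × 0.5000 = 0.6595.
D_min = 2·arcsin(0.6595) − 60° = 2 × 41.262° − 60° = 22.524°.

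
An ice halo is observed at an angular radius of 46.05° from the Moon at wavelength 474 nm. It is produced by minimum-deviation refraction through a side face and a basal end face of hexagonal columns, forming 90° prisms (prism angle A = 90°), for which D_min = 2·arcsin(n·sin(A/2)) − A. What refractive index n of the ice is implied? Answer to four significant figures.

1.311

Rearranging: n = sin((D_min + A)/2) / sin(A/2).
(D_min + A)/2 = (46.05° + 90°)/2 = 68.025°.
n = sin 68.025° / sin 45° = 0.9273 / 0.7071 = 1.3115.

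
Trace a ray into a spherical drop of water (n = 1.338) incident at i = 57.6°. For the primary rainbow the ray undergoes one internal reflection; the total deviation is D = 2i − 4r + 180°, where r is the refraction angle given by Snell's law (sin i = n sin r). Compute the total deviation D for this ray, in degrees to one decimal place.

sin r = sin 57.6° / 1.338 = 0.8443/1.338 = 0.6310; r = 39.13°.
D = 2·57.6° − 4·39.13° + 180° = 115.20° − 156.51° + 180° = 138.69°.

138.7°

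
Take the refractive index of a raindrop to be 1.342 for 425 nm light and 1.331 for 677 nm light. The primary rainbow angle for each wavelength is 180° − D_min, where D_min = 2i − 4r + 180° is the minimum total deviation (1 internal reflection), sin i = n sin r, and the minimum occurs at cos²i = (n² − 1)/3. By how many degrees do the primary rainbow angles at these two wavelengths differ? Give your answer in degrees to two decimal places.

1.58°

At 425 nm (n = 1.342): cos²i = 0.26699 → i = 58.888°, r = 39.641°, D_min = 139.213°, rainbow angle = 40.787°.
At 677 nm (n = 1.331): cos²i = 0.25719 → i = 59.527°, r = 40.356°, D_min = 137.630°, rainbow angle = 42.370°.
Angular width = |40.787° − 42.370°| = 1.583°.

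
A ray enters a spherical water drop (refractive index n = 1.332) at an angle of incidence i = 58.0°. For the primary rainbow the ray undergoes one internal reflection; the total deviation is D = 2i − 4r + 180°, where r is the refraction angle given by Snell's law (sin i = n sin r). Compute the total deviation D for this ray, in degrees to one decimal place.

137.8°

sin r = sin 58.0° / 1.332 = 0.8480/1.332 = 0.6367; r = 39.54°.
D = 2·58.0° − 4·39.54° + 180° = 116.00° − 158.18° + 180° = 137.82°.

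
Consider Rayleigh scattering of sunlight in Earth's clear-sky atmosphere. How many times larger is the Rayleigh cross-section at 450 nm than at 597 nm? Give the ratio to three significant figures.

Rayleigh scattering ∝ λ⁻⁴, so the ratio of coefficients is the inverse fourth power of the wavelength ratio.
σ(450)/σ(597) = (597/450)⁴ = (1.3267)⁴ = 3.098.

3.10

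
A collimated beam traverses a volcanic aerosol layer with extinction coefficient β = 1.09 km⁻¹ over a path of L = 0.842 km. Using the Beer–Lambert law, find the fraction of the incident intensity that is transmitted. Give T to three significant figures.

τ = β·L = 1.09 × 0.842 = 0.9178.
T = exp(−0.9178) = 0.3994.

0.399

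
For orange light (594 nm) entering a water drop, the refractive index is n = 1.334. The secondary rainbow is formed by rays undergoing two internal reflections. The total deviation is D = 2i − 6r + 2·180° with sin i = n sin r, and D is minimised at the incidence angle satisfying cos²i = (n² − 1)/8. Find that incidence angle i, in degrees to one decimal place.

71.8°

cos²i = (1.334² − 1)/8 = (1.77956 − 1)/8 = 0.09744.
cos i = 0.31216, so i = 71.810°.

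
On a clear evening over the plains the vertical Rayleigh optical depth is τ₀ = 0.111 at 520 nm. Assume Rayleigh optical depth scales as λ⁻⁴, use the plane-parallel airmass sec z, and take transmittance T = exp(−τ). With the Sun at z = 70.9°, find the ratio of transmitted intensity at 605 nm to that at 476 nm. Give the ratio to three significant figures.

Airmass: sec 70.9° = 3.0561.
τ(605 nm) = 0.111 × (520/605)⁴ × 3.0561 = 0.111 × 0.5457 × 3.0561 = 0.1851.
τ(476 nm) = 0.111 × (520/476)⁴ × 3.0561 = 0.111 × 1.4242 × 3.0561 = 0.4831.
T(605)/T(476) = exp(τ_B − τ_A) = exp(0.2980) = 1.3472.

1.35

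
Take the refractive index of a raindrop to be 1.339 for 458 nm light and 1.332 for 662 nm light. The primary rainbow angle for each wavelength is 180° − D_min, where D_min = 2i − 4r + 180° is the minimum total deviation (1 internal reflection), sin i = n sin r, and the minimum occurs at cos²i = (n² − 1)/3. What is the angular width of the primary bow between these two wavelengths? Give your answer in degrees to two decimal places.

At 458 nm (n = 1.339): cos²i = 0.26431 → i = 59.062°, r = 39.834°, D_min = 138.786°, rainbow angle = 41.214°.
At 662 nm (n = 1.332): cos²i = 0.25807 → i = 59.469°, r = 40.290°, D_min = 137.776°, rainbow angle = 42.224°.
Angular width = |41.214° − 42.224°| = 1.010°.

1.01°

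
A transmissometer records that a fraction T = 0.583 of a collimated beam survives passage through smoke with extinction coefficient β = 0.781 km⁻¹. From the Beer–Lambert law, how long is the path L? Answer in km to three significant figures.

0.691 km

Beer–Lambert: T = exp(−βL) ⇒ L = −ln(T)/β = −ln(0.583)/0.781 = 0.5396/0.781 = 0.6909 km.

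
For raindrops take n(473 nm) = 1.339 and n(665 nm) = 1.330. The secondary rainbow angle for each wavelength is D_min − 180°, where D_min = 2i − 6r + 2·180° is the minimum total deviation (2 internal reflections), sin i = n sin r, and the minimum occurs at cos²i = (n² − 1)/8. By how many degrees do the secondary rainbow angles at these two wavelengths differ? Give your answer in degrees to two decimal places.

At 473 nm (n = 1.339): cos²i = 0.09912 → i = 71.650°, r = 45.141°, D_min = 232.451°, rainbow angle = 52.451°.
At 665 nm (n = 1.330): cos²i = 0.09611 → i = 71.940°, r = 45.630°, D_min = 230.101°, rainbow angle = 50.101°.
Angular width = |52.451° − 50.101°| = 2.350°.

2.35°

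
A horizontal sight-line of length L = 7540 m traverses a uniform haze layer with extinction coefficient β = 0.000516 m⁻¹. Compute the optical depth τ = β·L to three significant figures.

τ = β·L = 0.000516 × 7540 = 3.8906.

3.89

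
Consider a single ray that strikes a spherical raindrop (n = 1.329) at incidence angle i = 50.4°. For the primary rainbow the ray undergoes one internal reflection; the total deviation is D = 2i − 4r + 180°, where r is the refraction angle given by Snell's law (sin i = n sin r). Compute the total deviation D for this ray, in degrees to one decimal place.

sin r = sin 50.4° / 1.329 = 0.7705/1.329 = 0.5798; r = 35.43°.
D = 2·50.4° − 4·35.43° + 180° = 100.80° − 141.74° + 180° = 139.06°.

139.1°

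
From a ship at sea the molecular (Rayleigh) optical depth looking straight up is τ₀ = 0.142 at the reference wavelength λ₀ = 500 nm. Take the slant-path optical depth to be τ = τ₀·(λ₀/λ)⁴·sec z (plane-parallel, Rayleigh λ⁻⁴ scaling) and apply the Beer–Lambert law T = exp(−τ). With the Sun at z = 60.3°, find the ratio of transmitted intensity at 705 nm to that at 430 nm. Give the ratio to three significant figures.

Airmass: sec 60.3° = 2.0183.
τ(705 nm) = 0.142 × (500/705)⁴ × 2.0183 = 0.142 × 0.2530 × 2.0183 = 0.0725.
τ(430 nm) = 0.142 × (500/430)⁴ × 2.0183 = 0.142 × 1.8281 × 2.0183 = 0.5239.
T(705)/T(430) = exp(τ_B − τ_A) = exp(0.4514) = 1.5706.

1.57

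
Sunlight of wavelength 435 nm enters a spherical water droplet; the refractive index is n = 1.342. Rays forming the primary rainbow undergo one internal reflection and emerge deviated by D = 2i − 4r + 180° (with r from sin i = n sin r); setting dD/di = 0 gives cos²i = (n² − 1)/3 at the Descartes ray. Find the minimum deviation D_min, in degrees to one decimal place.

139.2°

cos²i = (1.80096 − 1)/3 = 0.26699; i = arccos(0.51671) = 58.888°.
sin r = sin 58.888°/1.342 = 0.63797; r = 39.641°.
D_min = 2·58.888° − 4·39.641° + 180° = 139.213°.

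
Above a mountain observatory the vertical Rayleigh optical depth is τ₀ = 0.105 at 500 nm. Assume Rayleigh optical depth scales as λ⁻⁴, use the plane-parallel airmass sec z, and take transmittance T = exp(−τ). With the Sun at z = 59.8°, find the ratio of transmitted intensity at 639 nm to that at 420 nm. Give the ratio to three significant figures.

Airmass: sec 59.8° = 1.9880.
τ(639 nm) = 0.105 × (500/639)⁴ × 1.9880 = 0.105 × 0.3749 × 1.9880 = 0.0782.
τ(420 nm) = 0.105 × (500/420)⁴ × 1.9880 = 0.105 × 2.0086 × 1.9880 = 0.4193.
T(639)/T(420) = exp(τ_B − τ_A) = exp(0.3410) = 1.4064.

1.41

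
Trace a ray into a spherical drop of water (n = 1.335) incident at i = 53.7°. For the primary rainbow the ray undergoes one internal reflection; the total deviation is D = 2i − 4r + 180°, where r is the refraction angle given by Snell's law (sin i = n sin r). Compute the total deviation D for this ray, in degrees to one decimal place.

sin r = sin 53.7° / 1.335 = 0.8059/1.335 = 0.6037; r = 37.13°.
D = 2·53.7° − 4·37.13° + 180° = 107.40° − 148.54° + 180° = 138.86°.

138.9°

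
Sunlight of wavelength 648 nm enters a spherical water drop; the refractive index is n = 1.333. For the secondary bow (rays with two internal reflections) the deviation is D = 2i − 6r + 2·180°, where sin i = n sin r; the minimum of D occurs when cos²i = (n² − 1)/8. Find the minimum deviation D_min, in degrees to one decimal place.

cos²i = (1.77689 − 1)/8 = 0.09711; i = arccos(0.31163) = 71.843°.
sin r = sin 71.843°/1.333 = 0.71283; r = 45.466°.
D_min = 2·71.843° − 6·45.466° + 360° = 230.891°.

230.9°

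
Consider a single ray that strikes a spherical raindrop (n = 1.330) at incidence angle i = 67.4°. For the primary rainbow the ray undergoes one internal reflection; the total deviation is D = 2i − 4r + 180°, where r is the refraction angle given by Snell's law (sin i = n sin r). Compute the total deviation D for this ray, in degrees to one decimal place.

139.0°

sin r = sin 67.4° / 1.330 = 0.9232/1.330 = 0.6941; r = 43.96°.
D = 2·67.4° − 4·43.96° + 180° = 134.80° − 175.84° + 180° = 138.96°.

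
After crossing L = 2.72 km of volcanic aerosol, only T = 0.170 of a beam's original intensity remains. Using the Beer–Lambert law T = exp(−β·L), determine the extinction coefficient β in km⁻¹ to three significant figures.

Beer–Lambert: T = exp(−βL) ⇒ β = −ln(T)/L = −ln(0.170)/2.72 = 1.7720/2.72 = 0.6515 km⁻¹.

0.651 km⁻¹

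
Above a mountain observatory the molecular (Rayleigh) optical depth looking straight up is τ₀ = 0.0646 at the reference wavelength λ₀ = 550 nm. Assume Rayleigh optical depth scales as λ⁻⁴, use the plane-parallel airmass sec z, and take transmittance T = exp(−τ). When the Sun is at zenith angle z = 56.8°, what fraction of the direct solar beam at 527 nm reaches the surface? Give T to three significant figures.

0.869

sec 56.8° = 1.8263.
τ = 0.0646 × (550/527)⁴ × 1.8263 = 0.0646 × 1.1863 × 1.8263 = 0.1400.
T = exp(−0.1400) = 0.8694.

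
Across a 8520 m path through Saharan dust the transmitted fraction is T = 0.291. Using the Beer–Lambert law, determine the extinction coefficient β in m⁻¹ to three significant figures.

0.000145 m⁻¹

Beer–Lambert: T = exp(−βL) ⇒ β = −ln(T)/L = −ln(0.291)/8520 = 1.2344/8520 = 0.0001449 m⁻¹.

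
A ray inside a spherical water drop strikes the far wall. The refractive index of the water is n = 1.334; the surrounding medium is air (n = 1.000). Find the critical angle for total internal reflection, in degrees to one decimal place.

48.6°

sin θ_c = n_air / n = 1.000 / 1.334 = 0.7496.
θ_c = arcsin(0.7496) = 48.56°.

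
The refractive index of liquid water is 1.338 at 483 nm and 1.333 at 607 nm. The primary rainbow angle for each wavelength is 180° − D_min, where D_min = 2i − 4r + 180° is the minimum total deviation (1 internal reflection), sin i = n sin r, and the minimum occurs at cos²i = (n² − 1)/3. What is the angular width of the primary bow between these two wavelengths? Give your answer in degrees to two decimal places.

0.72°

At 483 nm (n = 1.338): cos²i = 0.26341 → i = 59.120°, r = 39.899°, D_min = 138.643°, rainbow angle = 41.357°.
At 607 nm (n = 1.333): cos²i = 0.25896 → i = 59.410°, r = 40.225°, D_min = 137.922°, rainbow angle = 42.078°.
Angular width = |41.357° − 42.078°| = 0.722°.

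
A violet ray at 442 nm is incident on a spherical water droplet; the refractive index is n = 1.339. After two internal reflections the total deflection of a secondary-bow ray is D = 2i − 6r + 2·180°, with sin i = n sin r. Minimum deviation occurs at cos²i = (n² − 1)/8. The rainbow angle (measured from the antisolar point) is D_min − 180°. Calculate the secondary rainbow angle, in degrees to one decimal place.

cos²i = (1.79292 − 1)/8 = 0.09912; i = arccos(0.31483) = 71.650°.
sin r = sin 71.650°/1.339 = 0.70885; r = 45.141°.
D_min = 2·71.650° − 6·45.141° + 360° = 232.451°.
Rainbow angle = D_min − 180° = 52.451°.

52.5°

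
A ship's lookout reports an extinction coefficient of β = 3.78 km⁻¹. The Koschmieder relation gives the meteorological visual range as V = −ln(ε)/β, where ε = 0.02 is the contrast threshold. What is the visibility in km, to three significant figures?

1.03 km

V = −ln(0.02) / 3.78 = 3.912 / 3.78 = 1.0349 km.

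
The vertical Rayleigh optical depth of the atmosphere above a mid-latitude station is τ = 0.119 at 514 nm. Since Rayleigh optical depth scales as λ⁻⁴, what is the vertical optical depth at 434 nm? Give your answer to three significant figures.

τ(434 nm) = τ(514 nm) × (514/434)⁴ = 0.119 × (1.1843)⁴ = 0.119 × 1.9674 = 0.2341.

0.234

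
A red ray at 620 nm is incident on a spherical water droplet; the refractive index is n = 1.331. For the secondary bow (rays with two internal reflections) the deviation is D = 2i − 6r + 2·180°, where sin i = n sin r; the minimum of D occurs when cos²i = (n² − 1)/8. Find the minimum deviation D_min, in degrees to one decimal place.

230.4°

cos²i = (1.77156 − 1)/8 = 0.09645; i = arccos(0.31056) = 71.907°.
sin r = sin 71.907°/1.331 = 0.71417; r = 45.575°.
D_min = 2·71.907° − 6·45.575° + 360° = 230.365°.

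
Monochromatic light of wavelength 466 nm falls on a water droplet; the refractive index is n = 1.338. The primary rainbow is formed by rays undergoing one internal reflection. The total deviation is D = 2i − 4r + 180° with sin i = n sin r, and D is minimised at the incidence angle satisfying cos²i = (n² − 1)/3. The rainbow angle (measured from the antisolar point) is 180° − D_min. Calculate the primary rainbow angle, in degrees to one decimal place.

41.4°

cos²i = (1.79024 − 1)/3 = 0.26341; i = arccos(0.51324) = 59.120°.
sin r = sin 59.120°/1.338 = 0.64144; r = 39.899°.
D_min = 2·59.120° − 4·39.899° + 180° = 138.643°.
Rainbow angle = 180° − D_min = 41.357°.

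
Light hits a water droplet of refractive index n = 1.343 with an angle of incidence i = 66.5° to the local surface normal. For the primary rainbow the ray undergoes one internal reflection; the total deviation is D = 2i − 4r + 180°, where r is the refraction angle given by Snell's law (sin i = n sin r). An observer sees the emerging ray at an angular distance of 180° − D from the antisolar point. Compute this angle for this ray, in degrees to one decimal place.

sin r = sin 66.5° / 1.343 = 0.9171/1.343 = 0.6828; r = 43.07°.
D = 2·66.5° − 4·43.07° + 180° = 133.00° − 172.27° + 180° = 140.73°.
Angle from antisolar point = 180° − D = 39.27°.

39.3°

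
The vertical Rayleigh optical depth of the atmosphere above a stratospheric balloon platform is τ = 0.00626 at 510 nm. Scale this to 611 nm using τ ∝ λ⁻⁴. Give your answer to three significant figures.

0.00304

τ(611 nm) = τ(510 nm) × (510/611)⁴ = 0.00626 × (0.8347)⁴ = 0.00626 × 0.4854 = 0.0030.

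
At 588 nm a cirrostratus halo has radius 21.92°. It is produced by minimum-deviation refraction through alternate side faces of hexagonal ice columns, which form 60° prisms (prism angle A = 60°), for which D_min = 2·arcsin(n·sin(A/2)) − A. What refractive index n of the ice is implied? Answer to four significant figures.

Rearranging: n = sin((D_min + A)/2) / sin(A/2).
(D_min + A)/2 = (21.92° + 60°)/2 = 40.960°.
n = sin 40.960° / sin 30° = 0.6555 / 0.5000 = 1.3111.

1.311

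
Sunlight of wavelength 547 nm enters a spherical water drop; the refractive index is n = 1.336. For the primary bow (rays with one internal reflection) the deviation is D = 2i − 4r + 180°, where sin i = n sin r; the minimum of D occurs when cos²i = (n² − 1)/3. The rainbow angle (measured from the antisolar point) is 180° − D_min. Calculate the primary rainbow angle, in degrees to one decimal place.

41.6°

cos²i = (1.78490 − 1)/3 = 0.26163; i = arccos(0.51150) = 59.236°.
sin r = sin 59.236°/1.336 = 0.64318; r = 40.029°.
D_min = 2·59.236° − 4·40.029° + 180° = 138.356°.
Rainbow angle = 180° − D_min = 41.644°.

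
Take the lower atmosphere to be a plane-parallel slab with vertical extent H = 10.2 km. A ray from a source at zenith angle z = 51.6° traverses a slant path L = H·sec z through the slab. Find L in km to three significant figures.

16.4 km

sec z = 1/cos 51.6° = 1.6099.
L = 10.2 × 1.6099 = 16.421 km.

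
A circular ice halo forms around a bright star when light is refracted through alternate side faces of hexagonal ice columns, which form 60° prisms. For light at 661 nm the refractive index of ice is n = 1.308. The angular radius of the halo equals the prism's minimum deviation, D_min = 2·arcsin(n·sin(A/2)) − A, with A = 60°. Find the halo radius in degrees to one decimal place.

21.7°

n·sin(A/2) = 1.308 × sin 30° = 1.308 × 0.5000 = 0.6540.
D_min = 2·arcsin(0.6540) − 60° = 2 × 40.844° − 60° = 21.688°.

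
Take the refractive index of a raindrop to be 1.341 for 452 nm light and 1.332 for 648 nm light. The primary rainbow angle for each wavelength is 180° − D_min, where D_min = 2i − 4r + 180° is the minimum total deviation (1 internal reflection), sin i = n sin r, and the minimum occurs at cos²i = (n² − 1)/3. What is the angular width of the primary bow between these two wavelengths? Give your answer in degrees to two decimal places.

1.29°

At 452 nm (n = 1.341): cos²i = 0.26609 → i = 58.946°, r = 39.705°, D_min = 139.071°, rainbow angle = 40.929°.
At 648 nm (n = 1.332): cos²i = 0.25807 → i = 59.469°, r = 40.290°, D_min = 137.776°, rainbow angle = 42.224°.
Angular width = |40.929° − 42.224°| = 1.295°.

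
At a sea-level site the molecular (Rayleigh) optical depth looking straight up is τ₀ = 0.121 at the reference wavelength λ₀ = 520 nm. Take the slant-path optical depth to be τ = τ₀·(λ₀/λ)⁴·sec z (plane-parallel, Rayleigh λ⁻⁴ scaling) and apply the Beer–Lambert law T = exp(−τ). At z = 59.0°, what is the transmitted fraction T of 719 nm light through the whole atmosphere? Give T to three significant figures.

0.938

sec 59.0° = 1.9416.
τ = 0.121 × (520/719)⁴ × 1.9416 = 0.121 × 0.2736 × 1.9416 = 0.0643.
T = exp(−0.0643) = 0.9377.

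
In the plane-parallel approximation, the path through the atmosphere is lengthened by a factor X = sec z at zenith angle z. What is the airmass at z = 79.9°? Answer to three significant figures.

5.70

X = sec z = 1/cos 79.9° = 1/0.1754 = 5.7023.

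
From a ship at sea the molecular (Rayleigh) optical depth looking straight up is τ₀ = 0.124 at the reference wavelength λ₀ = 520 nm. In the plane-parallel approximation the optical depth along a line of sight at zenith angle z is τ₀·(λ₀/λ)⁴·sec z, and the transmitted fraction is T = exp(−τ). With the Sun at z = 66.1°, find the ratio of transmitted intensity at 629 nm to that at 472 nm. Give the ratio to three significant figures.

1.36

Airmass: sec 66.1° = 2.4683.
τ(629 nm) = 0.124 × (520/629)⁴ × 2.4683 = 0.124 × 0.4671 × 2.4683 = 0.1430.
τ(472 nm) = 0.124 × (520/472)⁴ × 2.4683 = 0.124 × 1.4731 × 2.4683 = 0.4509.
T(629)/T(472) = exp(τ_B − τ_A) = exp(0.3079) = 1.3606.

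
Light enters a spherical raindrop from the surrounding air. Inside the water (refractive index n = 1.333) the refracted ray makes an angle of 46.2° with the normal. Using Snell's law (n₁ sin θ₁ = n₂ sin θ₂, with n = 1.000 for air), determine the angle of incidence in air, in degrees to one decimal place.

Snell: sin θ_i = n · sin θ_r = 1.333 × sin 46.2° = 1.333 × 0.7218 = 0.9621.
θ_i = arcsin(0.9621) = 74.18°.

74.2°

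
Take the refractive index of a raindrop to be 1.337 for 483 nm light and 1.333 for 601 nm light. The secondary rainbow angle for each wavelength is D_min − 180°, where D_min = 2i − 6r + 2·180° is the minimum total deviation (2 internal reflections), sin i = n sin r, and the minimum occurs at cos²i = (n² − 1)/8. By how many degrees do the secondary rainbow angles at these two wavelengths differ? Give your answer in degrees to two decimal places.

At 483 nm (n = 1.337): cos²i = 0.09845 → i = 71.714°, r = 45.249°, D_min = 231.934°, rainbow angle = 51.934°.
At 601 nm (n = 1.333): cos²i = 0.09711 → i = 71.843°, r = 45.466°, D_min = 230.891°, rainbow angle = 50.891°.
Angular width = |51.934° − 50.891°| = 1.043°.

1.04°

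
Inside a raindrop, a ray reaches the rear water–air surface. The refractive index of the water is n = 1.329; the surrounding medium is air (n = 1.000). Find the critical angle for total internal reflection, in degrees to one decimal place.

sin θ_c = n_air / n = 1.000 / 1.329 = 0.7524.
θ_c = arcsin(0.7524) = 48.80°.

48.8°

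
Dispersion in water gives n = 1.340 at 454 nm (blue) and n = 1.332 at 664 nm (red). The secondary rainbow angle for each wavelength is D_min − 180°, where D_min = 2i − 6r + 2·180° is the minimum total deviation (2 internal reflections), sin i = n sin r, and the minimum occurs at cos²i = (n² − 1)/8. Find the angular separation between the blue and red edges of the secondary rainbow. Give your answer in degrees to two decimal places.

At 454 nm (n = 1.340): cos²i = 0.09945 → i = 71.618°, r = 45.088°, D_min = 232.709°, rainbow angle = 52.709°.
At 664 nm (n = 1.332): cos²i = 0.09678 → i = 71.875°, r = 45.520°, D_min = 230.628°, rainbow angle = 50.628°.
Angular width = |52.709° − 50.628°| = 2.080°.

2.08°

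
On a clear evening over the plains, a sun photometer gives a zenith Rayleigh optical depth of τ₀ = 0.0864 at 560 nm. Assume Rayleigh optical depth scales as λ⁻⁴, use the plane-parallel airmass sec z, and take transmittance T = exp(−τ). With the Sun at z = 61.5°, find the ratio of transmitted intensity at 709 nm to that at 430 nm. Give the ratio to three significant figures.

1.57

Airmass: sec 61.5° = 2.0957.
τ(709 nm) = 0.0864 × (560/709)⁴ × 2.0957 = 0.0864 × 0.3892 × 2.0957 = 0.0705.
τ(430 nm) = 0.0864 × (560/430)⁴ × 2.0957 = 0.0864 × 2.8766 × 2.0957 = 0.5209.
T(709)/T(430) = exp(τ_B − τ_A) = exp(0.4504) = 1.5689.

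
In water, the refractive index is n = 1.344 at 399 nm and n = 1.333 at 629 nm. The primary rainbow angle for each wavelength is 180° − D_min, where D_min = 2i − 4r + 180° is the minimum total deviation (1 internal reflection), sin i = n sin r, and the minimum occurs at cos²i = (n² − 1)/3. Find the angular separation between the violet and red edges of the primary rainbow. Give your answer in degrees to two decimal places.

At 399 nm (n = 1.344): cos²i = 0.26878 → i = 58.772°, r = 39.512°, D_min = 139.495°, rainbow angle = 40.505°.
At 629 nm (n = 1.333): cos²i = 0.25896 → i = 59.410°, r = 40.225°, D_min = 137.922°, rainbow angle = 42.078°.
Angular width = |40.505° − 42.078°| = 1.573°.

1.57°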